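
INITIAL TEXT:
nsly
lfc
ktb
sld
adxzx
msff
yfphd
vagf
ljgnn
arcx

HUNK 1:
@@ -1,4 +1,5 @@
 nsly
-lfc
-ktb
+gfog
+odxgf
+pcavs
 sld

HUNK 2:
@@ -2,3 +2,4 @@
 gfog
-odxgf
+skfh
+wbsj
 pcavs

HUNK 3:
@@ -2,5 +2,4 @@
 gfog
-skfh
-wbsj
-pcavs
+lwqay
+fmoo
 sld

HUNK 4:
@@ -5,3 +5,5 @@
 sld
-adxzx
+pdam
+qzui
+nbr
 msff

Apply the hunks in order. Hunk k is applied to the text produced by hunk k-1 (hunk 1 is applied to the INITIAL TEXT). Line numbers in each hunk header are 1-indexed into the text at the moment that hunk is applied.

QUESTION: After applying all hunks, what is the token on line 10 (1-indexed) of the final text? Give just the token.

Answer: yfphd

Derivation:
Hunk 1: at line 1 remove [lfc,ktb] add [gfog,odxgf,pcavs] -> 11 lines: nsly gfog odxgf pcavs sld adxzx msff yfphd vagf ljgnn arcx
Hunk 2: at line 2 remove [odxgf] add [skfh,wbsj] -> 12 lines: nsly gfog skfh wbsj pcavs sld adxzx msff yfphd vagf ljgnn arcx
Hunk 3: at line 2 remove [skfh,wbsj,pcavs] add [lwqay,fmoo] -> 11 lines: nsly gfog lwqay fmoo sld adxzx msff yfphd vagf ljgnn arcx
Hunk 4: at line 5 remove [adxzx] add [pdam,qzui,nbr] -> 13 lines: nsly gfog lwqay fmoo sld pdam qzui nbr msff yfphd vagf ljgnn arcx
Final line 10: yfphd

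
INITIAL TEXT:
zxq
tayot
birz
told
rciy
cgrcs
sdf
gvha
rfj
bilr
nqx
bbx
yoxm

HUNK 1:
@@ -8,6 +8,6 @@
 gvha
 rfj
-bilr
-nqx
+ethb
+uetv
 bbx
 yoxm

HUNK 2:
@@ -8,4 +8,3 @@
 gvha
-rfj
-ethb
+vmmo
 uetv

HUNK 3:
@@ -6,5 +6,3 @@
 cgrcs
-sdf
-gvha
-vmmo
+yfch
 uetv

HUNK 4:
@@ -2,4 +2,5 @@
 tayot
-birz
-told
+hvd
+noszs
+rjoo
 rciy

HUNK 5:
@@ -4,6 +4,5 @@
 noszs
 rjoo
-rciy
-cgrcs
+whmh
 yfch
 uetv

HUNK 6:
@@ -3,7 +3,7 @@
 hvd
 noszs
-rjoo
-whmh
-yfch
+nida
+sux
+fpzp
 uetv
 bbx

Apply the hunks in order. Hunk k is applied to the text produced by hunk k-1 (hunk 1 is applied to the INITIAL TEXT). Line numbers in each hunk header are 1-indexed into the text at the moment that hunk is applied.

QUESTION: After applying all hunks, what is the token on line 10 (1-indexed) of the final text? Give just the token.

Hunk 1: at line 8 remove [bilr,nqx] add [ethb,uetv] -> 13 lines: zxq tayot birz told rciy cgrcs sdf gvha rfj ethb uetv bbx yoxm
Hunk 2: at line 8 remove [rfj,ethb] add [vmmo] -> 12 lines: zxq tayot birz told rciy cgrcs sdf gvha vmmo uetv bbx yoxm
Hunk 3: at line 6 remove [sdf,gvha,vmmo] add [yfch] -> 10 lines: zxq tayot birz told rciy cgrcs yfch uetv bbx yoxm
Hunk 4: at line 2 remove [birz,told] add [hvd,noszs,rjoo] -> 11 lines: zxq tayot hvd noszs rjoo rciy cgrcs yfch uetv bbx yoxm
Hunk 5: at line 4 remove [rciy,cgrcs] add [whmh] -> 10 lines: zxq tayot hvd noszs rjoo whmh yfch uetv bbx yoxm
Hunk 6: at line 3 remove [rjoo,whmh,yfch] add [nida,sux,fpzp] -> 10 lines: zxq tayot hvd noszs nida sux fpzp uetv bbx yoxm
Final line 10: yoxm

Answer: yoxm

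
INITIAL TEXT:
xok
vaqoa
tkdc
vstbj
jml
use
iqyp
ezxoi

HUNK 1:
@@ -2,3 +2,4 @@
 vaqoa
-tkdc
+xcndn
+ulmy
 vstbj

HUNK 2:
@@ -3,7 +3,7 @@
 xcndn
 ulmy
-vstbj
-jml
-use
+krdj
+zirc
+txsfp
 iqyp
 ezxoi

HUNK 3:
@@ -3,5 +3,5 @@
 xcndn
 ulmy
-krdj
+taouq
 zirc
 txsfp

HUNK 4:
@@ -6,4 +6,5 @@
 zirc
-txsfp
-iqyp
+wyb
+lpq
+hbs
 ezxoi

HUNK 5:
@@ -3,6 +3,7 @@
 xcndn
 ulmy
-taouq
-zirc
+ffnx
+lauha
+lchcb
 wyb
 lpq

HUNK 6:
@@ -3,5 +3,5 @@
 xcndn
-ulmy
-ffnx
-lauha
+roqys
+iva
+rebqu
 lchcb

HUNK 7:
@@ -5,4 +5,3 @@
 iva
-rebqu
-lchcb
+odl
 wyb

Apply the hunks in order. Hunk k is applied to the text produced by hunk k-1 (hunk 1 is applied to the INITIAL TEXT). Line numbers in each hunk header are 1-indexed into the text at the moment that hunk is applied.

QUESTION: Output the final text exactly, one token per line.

Hunk 1: at line 2 remove [tkdc] add [xcndn,ulmy] -> 9 lines: xok vaqoa xcndn ulmy vstbj jml use iqyp ezxoi
Hunk 2: at line 3 remove [vstbj,jml,use] add [krdj,zirc,txsfp] -> 9 lines: xok vaqoa xcndn ulmy krdj zirc txsfp iqyp ezxoi
Hunk 3: at line 3 remove [krdj] add [taouq] -> 9 lines: xok vaqoa xcndn ulmy taouq zirc txsfp iqyp ezxoi
Hunk 4: at line 6 remove [txsfp,iqyp] add [wyb,lpq,hbs] -> 10 lines: xok vaqoa xcndn ulmy taouq zirc wyb lpq hbs ezxoi
Hunk 5: at line 3 remove [taouq,zirc] add [ffnx,lauha,lchcb] -> 11 lines: xok vaqoa xcndn ulmy ffnx lauha lchcb wyb lpq hbs ezxoi
Hunk 6: at line 3 remove [ulmy,ffnx,lauha] add [roqys,iva,rebqu] -> 11 lines: xok vaqoa xcndn roqys iva rebqu lchcb wyb lpq hbs ezxoi
Hunk 7: at line 5 remove [rebqu,lchcb] add [odl] -> 10 lines: xok vaqoa xcndn roqys iva odl wyb lpq hbs ezxoi

Answer: xok
vaqoa
xcndn
roqys
iva
odl
wyb
lpq
hbs
ezxoi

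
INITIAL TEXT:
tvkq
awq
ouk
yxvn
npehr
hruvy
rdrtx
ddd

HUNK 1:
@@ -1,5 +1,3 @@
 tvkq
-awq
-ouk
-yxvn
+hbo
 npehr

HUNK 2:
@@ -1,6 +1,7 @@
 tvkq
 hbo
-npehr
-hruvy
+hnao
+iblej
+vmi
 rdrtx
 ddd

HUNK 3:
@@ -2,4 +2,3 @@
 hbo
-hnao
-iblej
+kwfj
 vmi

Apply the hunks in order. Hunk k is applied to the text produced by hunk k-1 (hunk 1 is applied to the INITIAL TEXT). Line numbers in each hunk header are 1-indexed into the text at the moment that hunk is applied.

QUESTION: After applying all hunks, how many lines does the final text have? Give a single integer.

Answer: 6

Derivation:
Hunk 1: at line 1 remove [awq,ouk,yxvn] add [hbo] -> 6 lines: tvkq hbo npehr hruvy rdrtx ddd
Hunk 2: at line 1 remove [npehr,hruvy] add [hnao,iblej,vmi] -> 7 lines: tvkq hbo hnao iblej vmi rdrtx ddd
Hunk 3: at line 2 remove [hnao,iblej] add [kwfj] -> 6 lines: tvkq hbo kwfj vmi rdrtx ddd
Final line count: 6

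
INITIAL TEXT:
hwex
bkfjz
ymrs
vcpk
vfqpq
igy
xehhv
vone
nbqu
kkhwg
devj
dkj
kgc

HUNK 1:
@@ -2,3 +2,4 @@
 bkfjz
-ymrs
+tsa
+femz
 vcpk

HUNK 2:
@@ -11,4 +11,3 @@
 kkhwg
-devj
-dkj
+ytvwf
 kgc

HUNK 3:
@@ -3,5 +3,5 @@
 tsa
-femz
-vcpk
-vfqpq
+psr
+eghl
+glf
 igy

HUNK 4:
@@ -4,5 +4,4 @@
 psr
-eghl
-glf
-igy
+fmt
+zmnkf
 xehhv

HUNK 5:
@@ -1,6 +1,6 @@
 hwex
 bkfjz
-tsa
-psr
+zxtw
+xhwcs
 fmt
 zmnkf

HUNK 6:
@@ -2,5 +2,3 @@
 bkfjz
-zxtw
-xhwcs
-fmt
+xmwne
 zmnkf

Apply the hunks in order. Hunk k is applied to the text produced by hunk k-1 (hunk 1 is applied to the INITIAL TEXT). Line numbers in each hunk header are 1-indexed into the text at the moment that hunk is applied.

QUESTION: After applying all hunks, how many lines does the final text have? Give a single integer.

Answer: 10

Derivation:
Hunk 1: at line 2 remove [ymrs] add [tsa,femz] -> 14 lines: hwex bkfjz tsa femz vcpk vfqpq igy xehhv vone nbqu kkhwg devj dkj kgc
Hunk 2: at line 11 remove [devj,dkj] add [ytvwf] -> 13 lines: hwex bkfjz tsa femz vcpk vfqpq igy xehhv vone nbqu kkhwg ytvwf kgc
Hunk 3: at line 3 remove [femz,vcpk,vfqpq] add [psr,eghl,glf] -> 13 lines: hwex bkfjz tsa psr eghl glf igy xehhv vone nbqu kkhwg ytvwf kgc
Hunk 4: at line 4 remove [eghl,glf,igy] add [fmt,zmnkf] -> 12 lines: hwex bkfjz tsa psr fmt zmnkf xehhv vone nbqu kkhwg ytvwf kgc
Hunk 5: at line 1 remove [tsa,psr] add [zxtw,xhwcs] -> 12 lines: hwex bkfjz zxtw xhwcs fmt zmnkf xehhv vone nbqu kkhwg ytvwf kgc
Hunk 6: at line 2 remove [zxtw,xhwcs,fmt] add [xmwne] -> 10 lines: hwex bkfjz xmwne zmnkf xehhv vone nbqu kkhwg ytvwf kgc
Final line count: 10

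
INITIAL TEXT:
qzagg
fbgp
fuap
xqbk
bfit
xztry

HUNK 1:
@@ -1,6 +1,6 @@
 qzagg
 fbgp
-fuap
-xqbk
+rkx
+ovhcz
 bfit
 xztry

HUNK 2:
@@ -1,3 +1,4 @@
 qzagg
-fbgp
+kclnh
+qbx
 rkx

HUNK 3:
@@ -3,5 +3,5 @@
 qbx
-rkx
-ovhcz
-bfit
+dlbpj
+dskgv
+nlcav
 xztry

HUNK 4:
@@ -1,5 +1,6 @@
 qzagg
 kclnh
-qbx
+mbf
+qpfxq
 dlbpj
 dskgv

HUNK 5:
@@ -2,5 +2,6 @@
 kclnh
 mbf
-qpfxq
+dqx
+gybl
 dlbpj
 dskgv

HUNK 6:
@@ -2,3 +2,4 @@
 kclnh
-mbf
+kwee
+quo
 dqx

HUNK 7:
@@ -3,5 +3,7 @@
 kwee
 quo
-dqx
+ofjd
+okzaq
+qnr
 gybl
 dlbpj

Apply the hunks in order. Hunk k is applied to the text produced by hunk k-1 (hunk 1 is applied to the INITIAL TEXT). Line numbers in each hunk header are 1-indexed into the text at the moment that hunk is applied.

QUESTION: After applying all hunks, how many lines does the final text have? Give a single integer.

Hunk 1: at line 1 remove [fuap,xqbk] add [rkx,ovhcz] -> 6 lines: qzagg fbgp rkx ovhcz bfit xztry
Hunk 2: at line 1 remove [fbgp] add [kclnh,qbx] -> 7 lines: qzagg kclnh qbx rkx ovhcz bfit xztry
Hunk 3: at line 3 remove [rkx,ovhcz,bfit] add [dlbpj,dskgv,nlcav] -> 7 lines: qzagg kclnh qbx dlbpj dskgv nlcav xztry
Hunk 4: at line 1 remove [qbx] add [mbf,qpfxq] -> 8 lines: qzagg kclnh mbf qpfxq dlbpj dskgv nlcav xztry
Hunk 5: at line 2 remove [qpfxq] add [dqx,gybl] -> 9 lines: qzagg kclnh mbf dqx gybl dlbpj dskgv nlcav xztry
Hunk 6: at line 2 remove [mbf] add [kwee,quo] -> 10 lines: qzagg kclnh kwee quo dqx gybl dlbpj dskgv nlcav xztry
Hunk 7: at line 3 remove [dqx] add [ofjd,okzaq,qnr] -> 12 lines: qzagg kclnh kwee quo ofjd okzaq qnr gybl dlbpj dskgv nlcav xztry
Final line count: 12

Answer: 12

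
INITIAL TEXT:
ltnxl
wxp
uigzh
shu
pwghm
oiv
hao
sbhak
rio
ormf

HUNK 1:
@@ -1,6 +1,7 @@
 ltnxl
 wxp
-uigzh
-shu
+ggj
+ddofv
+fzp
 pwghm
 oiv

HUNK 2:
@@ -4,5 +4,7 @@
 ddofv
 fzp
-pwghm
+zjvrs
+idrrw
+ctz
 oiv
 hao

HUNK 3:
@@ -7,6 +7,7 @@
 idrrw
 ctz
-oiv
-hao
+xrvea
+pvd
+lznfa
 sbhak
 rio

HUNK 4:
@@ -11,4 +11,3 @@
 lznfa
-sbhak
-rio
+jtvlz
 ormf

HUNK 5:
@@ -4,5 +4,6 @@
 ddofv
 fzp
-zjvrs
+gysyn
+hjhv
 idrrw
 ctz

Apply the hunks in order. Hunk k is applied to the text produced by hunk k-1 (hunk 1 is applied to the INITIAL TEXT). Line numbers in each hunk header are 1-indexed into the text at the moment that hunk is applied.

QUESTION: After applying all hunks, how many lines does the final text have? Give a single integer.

Answer: 14

Derivation:
Hunk 1: at line 1 remove [uigzh,shu] add [ggj,ddofv,fzp] -> 11 lines: ltnxl wxp ggj ddofv fzp pwghm oiv hao sbhak rio ormf
Hunk 2: at line 4 remove [pwghm] add [zjvrs,idrrw,ctz] -> 13 lines: ltnxl wxp ggj ddofv fzp zjvrs idrrw ctz oiv hao sbhak rio ormf
Hunk 3: at line 7 remove [oiv,hao] add [xrvea,pvd,lznfa] -> 14 lines: ltnxl wxp ggj ddofv fzp zjvrs idrrw ctz xrvea pvd lznfa sbhak rio ormf
Hunk 4: at line 11 remove [sbhak,rio] add [jtvlz] -> 13 lines: ltnxl wxp ggj ddofv fzp zjvrs idrrw ctz xrvea pvd lznfa jtvlz ormf
Hunk 5: at line 4 remove [zjvrs] add [gysyn,hjhv] -> 14 lines: ltnxl wxp ggj ddofv fzp gysyn hjhv idrrw ctz xrvea pvd lznfa jtvlz ormf
Final line count: 14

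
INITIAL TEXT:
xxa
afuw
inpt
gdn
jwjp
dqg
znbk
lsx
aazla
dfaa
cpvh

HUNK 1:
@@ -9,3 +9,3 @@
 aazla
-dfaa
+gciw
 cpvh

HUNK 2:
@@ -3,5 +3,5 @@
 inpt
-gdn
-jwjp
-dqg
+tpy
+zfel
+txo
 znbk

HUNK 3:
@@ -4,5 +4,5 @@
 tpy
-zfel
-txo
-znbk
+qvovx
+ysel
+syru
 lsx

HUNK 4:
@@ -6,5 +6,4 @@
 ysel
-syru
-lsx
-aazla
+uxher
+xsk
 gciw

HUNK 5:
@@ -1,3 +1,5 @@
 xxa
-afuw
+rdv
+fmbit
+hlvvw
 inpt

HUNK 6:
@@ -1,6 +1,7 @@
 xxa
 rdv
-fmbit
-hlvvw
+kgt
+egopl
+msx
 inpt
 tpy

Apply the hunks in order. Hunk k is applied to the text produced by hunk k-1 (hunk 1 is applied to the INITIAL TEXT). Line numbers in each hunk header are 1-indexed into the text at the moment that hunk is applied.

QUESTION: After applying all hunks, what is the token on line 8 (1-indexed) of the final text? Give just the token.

Answer: qvovx

Derivation:
Hunk 1: at line 9 remove [dfaa] add [gciw] -> 11 lines: xxa afuw inpt gdn jwjp dqg znbk lsx aazla gciw cpvh
Hunk 2: at line 3 remove [gdn,jwjp,dqg] add [tpy,zfel,txo] -> 11 lines: xxa afuw inpt tpy zfel txo znbk lsx aazla gciw cpvh
Hunk 3: at line 4 remove [zfel,txo,znbk] add [qvovx,ysel,syru] -> 11 lines: xxa afuw inpt tpy qvovx ysel syru lsx aazla gciw cpvh
Hunk 4: at line 6 remove [syru,lsx,aazla] add [uxher,xsk] -> 10 lines: xxa afuw inpt tpy qvovx ysel uxher xsk gciw cpvh
Hunk 5: at line 1 remove [afuw] add [rdv,fmbit,hlvvw] -> 12 lines: xxa rdv fmbit hlvvw inpt tpy qvovx ysel uxher xsk gciw cpvh
Hunk 6: at line 1 remove [fmbit,hlvvw] add [kgt,egopl,msx] -> 13 lines: xxa rdv kgt egopl msx inpt tpy qvovx ysel uxher xsk gciw cpvh
Final line 8: qvovx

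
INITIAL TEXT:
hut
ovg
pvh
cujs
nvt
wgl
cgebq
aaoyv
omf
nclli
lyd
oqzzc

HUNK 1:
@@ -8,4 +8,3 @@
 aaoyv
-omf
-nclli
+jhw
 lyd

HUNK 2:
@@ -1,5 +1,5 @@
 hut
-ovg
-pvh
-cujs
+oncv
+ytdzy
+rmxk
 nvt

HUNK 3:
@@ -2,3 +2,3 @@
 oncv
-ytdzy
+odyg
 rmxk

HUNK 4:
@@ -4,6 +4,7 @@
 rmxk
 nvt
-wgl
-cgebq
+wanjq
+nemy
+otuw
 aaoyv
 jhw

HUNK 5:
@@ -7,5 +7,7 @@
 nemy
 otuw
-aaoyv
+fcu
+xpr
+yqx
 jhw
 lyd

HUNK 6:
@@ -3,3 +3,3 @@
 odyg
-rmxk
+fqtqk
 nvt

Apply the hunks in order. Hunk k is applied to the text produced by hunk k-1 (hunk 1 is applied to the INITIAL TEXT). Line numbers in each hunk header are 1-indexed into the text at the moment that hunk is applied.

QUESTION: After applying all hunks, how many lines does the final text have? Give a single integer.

Hunk 1: at line 8 remove [omf,nclli] add [jhw] -> 11 lines: hut ovg pvh cujs nvt wgl cgebq aaoyv jhw lyd oqzzc
Hunk 2: at line 1 remove [ovg,pvh,cujs] add [oncv,ytdzy,rmxk] -> 11 lines: hut oncv ytdzy rmxk nvt wgl cgebq aaoyv jhw lyd oqzzc
Hunk 3: at line 2 remove [ytdzy] add [odyg] -> 11 lines: hut oncv odyg rmxk nvt wgl cgebq aaoyv jhw lyd oqzzc
Hunk 4: at line 4 remove [wgl,cgebq] add [wanjq,nemy,otuw] -> 12 lines: hut oncv odyg rmxk nvt wanjq nemy otuw aaoyv jhw lyd oqzzc
Hunk 5: at line 7 remove [aaoyv] add [fcu,xpr,yqx] -> 14 lines: hut oncv odyg rmxk nvt wanjq nemy otuw fcu xpr yqx jhw lyd oqzzc
Hunk 6: at line 3 remove [rmxk] add [fqtqk] -> 14 lines: hut oncv odyg fqtqk nvt wanjq nemy otuw fcu xpr yqx jhw lyd oqzzc
Final line count: 14

Answer: 14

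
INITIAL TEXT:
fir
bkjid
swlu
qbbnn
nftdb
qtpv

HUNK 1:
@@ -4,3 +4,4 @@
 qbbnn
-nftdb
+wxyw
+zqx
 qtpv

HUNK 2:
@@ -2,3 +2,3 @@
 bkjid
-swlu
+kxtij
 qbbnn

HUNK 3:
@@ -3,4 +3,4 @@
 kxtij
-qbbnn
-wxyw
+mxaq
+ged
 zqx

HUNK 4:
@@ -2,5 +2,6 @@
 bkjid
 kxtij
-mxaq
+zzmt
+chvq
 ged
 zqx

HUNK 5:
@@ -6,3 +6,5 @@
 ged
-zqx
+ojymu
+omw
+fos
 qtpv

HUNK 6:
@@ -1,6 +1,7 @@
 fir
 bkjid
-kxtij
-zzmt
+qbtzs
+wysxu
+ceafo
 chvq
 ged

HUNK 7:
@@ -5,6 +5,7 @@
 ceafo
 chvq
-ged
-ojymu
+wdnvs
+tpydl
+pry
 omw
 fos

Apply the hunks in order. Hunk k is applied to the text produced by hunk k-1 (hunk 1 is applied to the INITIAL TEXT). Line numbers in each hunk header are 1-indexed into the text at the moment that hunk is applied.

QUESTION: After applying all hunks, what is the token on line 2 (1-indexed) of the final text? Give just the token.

Answer: bkjid

Derivation:
Hunk 1: at line 4 remove [nftdb] add [wxyw,zqx] -> 7 lines: fir bkjid swlu qbbnn wxyw zqx qtpv
Hunk 2: at line 2 remove [swlu] add [kxtij] -> 7 lines: fir bkjid kxtij qbbnn wxyw zqx qtpv
Hunk 3: at line 3 remove [qbbnn,wxyw] add [mxaq,ged] -> 7 lines: fir bkjid kxtij mxaq ged zqx qtpv
Hunk 4: at line 2 remove [mxaq] add [zzmt,chvq] -> 8 lines: fir bkjid kxtij zzmt chvq ged zqx qtpv
Hunk 5: at line 6 remove [zqx] add [ojymu,omw,fos] -> 10 lines: fir bkjid kxtij zzmt chvq ged ojymu omw fos qtpv
Hunk 6: at line 1 remove [kxtij,zzmt] add [qbtzs,wysxu,ceafo] -> 11 lines: fir bkjid qbtzs wysxu ceafo chvq ged ojymu omw fos qtpv
Hunk 7: at line 5 remove [ged,ojymu] add [wdnvs,tpydl,pry] -> 12 lines: fir bkjid qbtzs wysxu ceafo chvq wdnvs tpydl pry omw fos qtpv
Final line 2: bkjid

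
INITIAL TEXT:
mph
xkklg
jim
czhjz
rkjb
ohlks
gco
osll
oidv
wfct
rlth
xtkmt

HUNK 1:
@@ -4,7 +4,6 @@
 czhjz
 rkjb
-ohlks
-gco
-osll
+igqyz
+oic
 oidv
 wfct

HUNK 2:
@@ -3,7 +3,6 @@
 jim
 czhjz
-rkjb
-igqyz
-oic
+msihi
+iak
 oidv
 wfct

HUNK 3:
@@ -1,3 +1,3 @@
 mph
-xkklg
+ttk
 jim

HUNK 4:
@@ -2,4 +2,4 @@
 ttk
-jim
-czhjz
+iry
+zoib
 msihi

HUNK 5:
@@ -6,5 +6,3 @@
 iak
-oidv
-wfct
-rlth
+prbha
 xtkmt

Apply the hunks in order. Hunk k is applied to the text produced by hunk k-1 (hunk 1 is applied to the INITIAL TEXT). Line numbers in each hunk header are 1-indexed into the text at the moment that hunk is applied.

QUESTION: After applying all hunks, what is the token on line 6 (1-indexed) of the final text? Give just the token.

Answer: iak

Derivation:
Hunk 1: at line 4 remove [ohlks,gco,osll] add [igqyz,oic] -> 11 lines: mph xkklg jim czhjz rkjb igqyz oic oidv wfct rlth xtkmt
Hunk 2: at line 3 remove [rkjb,igqyz,oic] add [msihi,iak] -> 10 lines: mph xkklg jim czhjz msihi iak oidv wfct rlth xtkmt
Hunk 3: at line 1 remove [xkklg] add [ttk] -> 10 lines: mph ttk jim czhjz msihi iak oidv wfct rlth xtkmt
Hunk 4: at line 2 remove [jim,czhjz] add [iry,zoib] -> 10 lines: mph ttk iry zoib msihi iak oidv wfct rlth xtkmt
Hunk 5: at line 6 remove [oidv,wfct,rlth] add [prbha] -> 8 lines: mph ttk iry zoib msihi iak prbha xtkmt
Final line 6: iak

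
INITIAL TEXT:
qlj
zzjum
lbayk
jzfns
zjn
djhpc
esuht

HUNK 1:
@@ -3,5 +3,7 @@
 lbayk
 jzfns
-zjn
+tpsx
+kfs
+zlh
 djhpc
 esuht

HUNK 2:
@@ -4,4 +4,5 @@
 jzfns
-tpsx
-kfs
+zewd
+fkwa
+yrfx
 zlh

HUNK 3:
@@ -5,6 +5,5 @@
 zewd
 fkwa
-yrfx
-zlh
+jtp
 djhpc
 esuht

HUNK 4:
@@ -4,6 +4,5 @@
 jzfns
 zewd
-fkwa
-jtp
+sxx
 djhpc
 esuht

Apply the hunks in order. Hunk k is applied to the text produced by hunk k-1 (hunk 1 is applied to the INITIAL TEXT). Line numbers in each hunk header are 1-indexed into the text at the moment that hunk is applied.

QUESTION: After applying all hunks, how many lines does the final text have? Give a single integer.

Hunk 1: at line 3 remove [zjn] add [tpsx,kfs,zlh] -> 9 lines: qlj zzjum lbayk jzfns tpsx kfs zlh djhpc esuht
Hunk 2: at line 4 remove [tpsx,kfs] add [zewd,fkwa,yrfx] -> 10 lines: qlj zzjum lbayk jzfns zewd fkwa yrfx zlh djhpc esuht
Hunk 3: at line 5 remove [yrfx,zlh] add [jtp] -> 9 lines: qlj zzjum lbayk jzfns zewd fkwa jtp djhpc esuht
Hunk 4: at line 4 remove [fkwa,jtp] add [sxx] -> 8 lines: qlj zzjum lbayk jzfns zewd sxx djhpc esuht
Final line count: 8

Answer: 8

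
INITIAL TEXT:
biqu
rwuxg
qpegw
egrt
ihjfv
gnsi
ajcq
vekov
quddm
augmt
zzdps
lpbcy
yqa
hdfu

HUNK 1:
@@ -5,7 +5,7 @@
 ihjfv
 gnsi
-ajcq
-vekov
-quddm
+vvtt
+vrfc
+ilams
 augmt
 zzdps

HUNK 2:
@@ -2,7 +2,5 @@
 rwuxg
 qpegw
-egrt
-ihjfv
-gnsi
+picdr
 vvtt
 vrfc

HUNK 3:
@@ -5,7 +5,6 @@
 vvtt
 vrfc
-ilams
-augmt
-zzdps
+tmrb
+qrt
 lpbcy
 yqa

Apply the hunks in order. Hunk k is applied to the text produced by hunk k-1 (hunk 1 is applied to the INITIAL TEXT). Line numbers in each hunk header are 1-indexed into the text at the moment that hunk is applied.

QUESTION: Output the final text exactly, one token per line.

Answer: biqu
rwuxg
qpegw
picdr
vvtt
vrfc
tmrb
qrt
lpbcy
yqa
hdfu

Derivation:
Hunk 1: at line 5 remove [ajcq,vekov,quddm] add [vvtt,vrfc,ilams] -> 14 lines: biqu rwuxg qpegw egrt ihjfv gnsi vvtt vrfc ilams augmt zzdps lpbcy yqa hdfu
Hunk 2: at line 2 remove [egrt,ihjfv,gnsi] add [picdr] -> 12 lines: biqu rwuxg qpegw picdr vvtt vrfc ilams augmt zzdps lpbcy yqa hdfu
Hunk 3: at line 5 remove [ilams,augmt,zzdps] add [tmrb,qrt] -> 11 lines: biqu rwuxg qpegw picdr vvtt vrfc tmrb qrt lpbcy yqa hdfu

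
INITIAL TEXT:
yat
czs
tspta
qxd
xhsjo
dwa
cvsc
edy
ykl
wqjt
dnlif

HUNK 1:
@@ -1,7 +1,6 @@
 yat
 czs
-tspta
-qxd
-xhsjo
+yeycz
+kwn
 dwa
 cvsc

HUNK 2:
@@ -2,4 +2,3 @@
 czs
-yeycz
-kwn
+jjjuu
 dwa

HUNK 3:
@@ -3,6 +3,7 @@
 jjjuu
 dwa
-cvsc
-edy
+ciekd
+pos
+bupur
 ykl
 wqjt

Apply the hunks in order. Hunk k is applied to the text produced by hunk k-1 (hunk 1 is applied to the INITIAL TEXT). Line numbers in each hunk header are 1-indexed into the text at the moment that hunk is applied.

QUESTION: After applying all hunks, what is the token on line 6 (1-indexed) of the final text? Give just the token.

Hunk 1: at line 1 remove [tspta,qxd,xhsjo] add [yeycz,kwn] -> 10 lines: yat czs yeycz kwn dwa cvsc edy ykl wqjt dnlif
Hunk 2: at line 2 remove [yeycz,kwn] add [jjjuu] -> 9 lines: yat czs jjjuu dwa cvsc edy ykl wqjt dnlif
Hunk 3: at line 3 remove [cvsc,edy] add [ciekd,pos,bupur] -> 10 lines: yat czs jjjuu dwa ciekd pos bupur ykl wqjt dnlif
Final line 6: pos

Answer: pos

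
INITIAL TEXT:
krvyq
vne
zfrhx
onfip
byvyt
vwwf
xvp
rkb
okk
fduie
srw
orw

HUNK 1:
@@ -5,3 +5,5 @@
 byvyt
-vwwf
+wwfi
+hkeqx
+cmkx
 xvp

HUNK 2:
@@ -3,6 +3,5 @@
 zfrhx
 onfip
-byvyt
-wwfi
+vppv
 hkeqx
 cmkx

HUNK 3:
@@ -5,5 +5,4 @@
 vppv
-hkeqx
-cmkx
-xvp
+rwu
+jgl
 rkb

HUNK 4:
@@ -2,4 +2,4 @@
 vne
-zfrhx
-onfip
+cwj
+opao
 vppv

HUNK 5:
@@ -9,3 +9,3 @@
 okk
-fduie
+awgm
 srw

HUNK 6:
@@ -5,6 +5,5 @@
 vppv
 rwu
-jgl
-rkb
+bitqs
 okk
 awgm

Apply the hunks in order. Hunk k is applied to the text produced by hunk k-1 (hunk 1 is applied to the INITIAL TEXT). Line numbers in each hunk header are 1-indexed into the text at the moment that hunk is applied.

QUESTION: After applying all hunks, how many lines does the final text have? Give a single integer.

Answer: 11

Derivation:
Hunk 1: at line 5 remove [vwwf] add [wwfi,hkeqx,cmkx] -> 14 lines: krvyq vne zfrhx onfip byvyt wwfi hkeqx cmkx xvp rkb okk fduie srw orw
Hunk 2: at line 3 remove [byvyt,wwfi] add [vppv] -> 13 lines: krvyq vne zfrhx onfip vppv hkeqx cmkx xvp rkb okk fduie srw orw
Hunk 3: at line 5 remove [hkeqx,cmkx,xvp] add [rwu,jgl] -> 12 lines: krvyq vne zfrhx onfip vppv rwu jgl rkb okk fduie srw orw
Hunk 4: at line 2 remove [zfrhx,onfip] add [cwj,opao] -> 12 lines: krvyq vne cwj opao vppv rwu jgl rkb okk fduie srw orw
Hunk 5: at line 9 remove [fduie] add [awgm] -> 12 lines: krvyq vne cwj opao vppv rwu jgl rkb okk awgm srw orw
Hunk 6: at line 5 remove [jgl,rkb] add [bitqs] -> 11 lines: krvyq vne cwj opao vppv rwu bitqs okk awgm srw orw
Final line count: 11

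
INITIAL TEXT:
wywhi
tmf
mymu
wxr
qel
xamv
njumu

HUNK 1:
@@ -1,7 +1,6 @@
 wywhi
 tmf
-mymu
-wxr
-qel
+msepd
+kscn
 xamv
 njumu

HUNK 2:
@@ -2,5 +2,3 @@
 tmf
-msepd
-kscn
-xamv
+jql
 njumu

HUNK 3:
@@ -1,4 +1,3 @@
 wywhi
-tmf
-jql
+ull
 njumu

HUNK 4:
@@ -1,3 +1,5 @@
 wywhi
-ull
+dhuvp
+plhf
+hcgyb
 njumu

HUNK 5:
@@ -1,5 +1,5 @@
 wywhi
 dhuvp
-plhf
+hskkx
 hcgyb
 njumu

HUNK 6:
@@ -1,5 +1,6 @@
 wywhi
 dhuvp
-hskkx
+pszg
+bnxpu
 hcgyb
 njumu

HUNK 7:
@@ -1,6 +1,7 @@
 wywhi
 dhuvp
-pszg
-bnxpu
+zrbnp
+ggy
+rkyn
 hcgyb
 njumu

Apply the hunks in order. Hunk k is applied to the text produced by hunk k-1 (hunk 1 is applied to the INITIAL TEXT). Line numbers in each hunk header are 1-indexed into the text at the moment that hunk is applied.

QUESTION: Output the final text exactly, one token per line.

Answer: wywhi
dhuvp
zrbnp
ggy
rkyn
hcgyb
njumu

Derivation:
Hunk 1: at line 1 remove [mymu,wxr,qel] add [msepd,kscn] -> 6 lines: wywhi tmf msepd kscn xamv njumu
Hunk 2: at line 2 remove [msepd,kscn,xamv] add [jql] -> 4 lines: wywhi tmf jql njumu
Hunk 3: at line 1 remove [tmf,jql] add [ull] -> 3 lines: wywhi ull njumu
Hunk 4: at line 1 remove [ull] add [dhuvp,plhf,hcgyb] -> 5 lines: wywhi dhuvp plhf hcgyb njumu
Hunk 5: at line 1 remove [plhf] add [hskkx] -> 5 lines: wywhi dhuvp hskkx hcgyb njumu
Hunk 6: at line 1 remove [hskkx] add [pszg,bnxpu] -> 6 lines: wywhi dhuvp pszg bnxpu hcgyb njumu
Hunk 7: at line 1 remove [pszg,bnxpu] add [zrbnp,ggy,rkyn] -> 7 lines: wywhi dhuvp zrbnp ggy rkyn hcgyb njumu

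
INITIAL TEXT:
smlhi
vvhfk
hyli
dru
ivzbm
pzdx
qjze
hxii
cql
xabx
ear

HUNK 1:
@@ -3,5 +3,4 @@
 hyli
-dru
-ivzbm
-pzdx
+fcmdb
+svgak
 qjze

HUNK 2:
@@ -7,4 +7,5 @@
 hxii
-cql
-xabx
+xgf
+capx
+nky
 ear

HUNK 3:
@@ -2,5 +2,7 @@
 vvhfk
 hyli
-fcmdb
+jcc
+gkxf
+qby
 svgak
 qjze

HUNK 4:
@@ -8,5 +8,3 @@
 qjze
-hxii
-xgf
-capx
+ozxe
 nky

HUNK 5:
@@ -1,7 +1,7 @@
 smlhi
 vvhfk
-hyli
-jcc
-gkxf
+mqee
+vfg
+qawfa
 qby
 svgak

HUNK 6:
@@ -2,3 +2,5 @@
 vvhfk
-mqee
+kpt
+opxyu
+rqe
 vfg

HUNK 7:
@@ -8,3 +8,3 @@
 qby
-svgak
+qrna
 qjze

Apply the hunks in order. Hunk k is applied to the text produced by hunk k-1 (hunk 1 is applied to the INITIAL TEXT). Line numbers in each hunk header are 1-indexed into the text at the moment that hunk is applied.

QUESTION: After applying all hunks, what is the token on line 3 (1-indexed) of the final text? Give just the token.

Hunk 1: at line 3 remove [dru,ivzbm,pzdx] add [fcmdb,svgak] -> 10 lines: smlhi vvhfk hyli fcmdb svgak qjze hxii cql xabx ear
Hunk 2: at line 7 remove [cql,xabx] add [xgf,capx,nky] -> 11 lines: smlhi vvhfk hyli fcmdb svgak qjze hxii xgf capx nky ear
Hunk 3: at line 2 remove [fcmdb] add [jcc,gkxf,qby] -> 13 lines: smlhi vvhfk hyli jcc gkxf qby svgak qjze hxii xgf capx nky ear
Hunk 4: at line 8 remove [hxii,xgf,capx] add [ozxe] -> 11 lines: smlhi vvhfk hyli jcc gkxf qby svgak qjze ozxe nky ear
Hunk 5: at line 1 remove [hyli,jcc,gkxf] add [mqee,vfg,qawfa] -> 11 lines: smlhi vvhfk mqee vfg qawfa qby svgak qjze ozxe nky ear
Hunk 6: at line 2 remove [mqee] add [kpt,opxyu,rqe] -> 13 lines: smlhi vvhfk kpt opxyu rqe vfg qawfa qby svgak qjze ozxe nky ear
Hunk 7: at line 8 remove [svgak] add [qrna] -> 13 lines: smlhi vvhfk kpt opxyu rqe vfg qawfa qby qrna qjze ozxe nky ear
Final line 3: kpt

Answer: kpt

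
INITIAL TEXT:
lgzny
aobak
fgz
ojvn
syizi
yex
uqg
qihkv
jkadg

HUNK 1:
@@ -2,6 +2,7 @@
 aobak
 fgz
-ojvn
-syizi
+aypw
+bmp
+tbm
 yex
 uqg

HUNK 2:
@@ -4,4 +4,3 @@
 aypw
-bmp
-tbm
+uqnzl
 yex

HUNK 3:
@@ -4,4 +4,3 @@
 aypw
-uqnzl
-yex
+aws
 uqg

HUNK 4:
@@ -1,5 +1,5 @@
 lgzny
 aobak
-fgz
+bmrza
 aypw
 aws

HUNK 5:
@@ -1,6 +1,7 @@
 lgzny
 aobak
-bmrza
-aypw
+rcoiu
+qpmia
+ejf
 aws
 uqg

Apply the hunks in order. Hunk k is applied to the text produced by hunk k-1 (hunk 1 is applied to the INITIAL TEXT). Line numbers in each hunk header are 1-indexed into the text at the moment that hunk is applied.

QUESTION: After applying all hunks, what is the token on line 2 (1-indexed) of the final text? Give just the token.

Answer: aobak

Derivation:
Hunk 1: at line 2 remove [ojvn,syizi] add [aypw,bmp,tbm] -> 10 lines: lgzny aobak fgz aypw bmp tbm yex uqg qihkv jkadg
Hunk 2: at line 4 remove [bmp,tbm] add [uqnzl] -> 9 lines: lgzny aobak fgz aypw uqnzl yex uqg qihkv jkadg
Hunk 3: at line 4 remove [uqnzl,yex] add [aws] -> 8 lines: lgzny aobak fgz aypw aws uqg qihkv jkadg
Hunk 4: at line 1 remove [fgz] add [bmrza] -> 8 lines: lgzny aobak bmrza aypw aws uqg qihkv jkadg
Hunk 5: at line 1 remove [bmrza,aypw] add [rcoiu,qpmia,ejf] -> 9 lines: lgzny aobak rcoiu qpmia ejf aws uqg qihkv jkadg
Final line 2: aobak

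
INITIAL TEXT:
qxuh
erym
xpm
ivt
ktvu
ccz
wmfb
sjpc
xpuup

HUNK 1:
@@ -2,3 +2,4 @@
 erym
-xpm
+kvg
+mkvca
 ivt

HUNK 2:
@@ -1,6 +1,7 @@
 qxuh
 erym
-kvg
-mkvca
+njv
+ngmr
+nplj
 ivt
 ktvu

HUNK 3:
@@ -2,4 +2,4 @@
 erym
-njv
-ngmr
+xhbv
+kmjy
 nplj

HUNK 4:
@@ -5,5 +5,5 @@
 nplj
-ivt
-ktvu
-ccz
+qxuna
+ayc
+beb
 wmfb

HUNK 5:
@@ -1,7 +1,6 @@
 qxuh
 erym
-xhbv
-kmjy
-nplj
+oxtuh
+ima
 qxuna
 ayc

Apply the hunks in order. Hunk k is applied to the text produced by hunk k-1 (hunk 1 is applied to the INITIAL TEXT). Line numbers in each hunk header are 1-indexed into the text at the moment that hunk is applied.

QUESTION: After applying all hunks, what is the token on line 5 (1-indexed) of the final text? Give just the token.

Answer: qxuna

Derivation:
Hunk 1: at line 2 remove [xpm] add [kvg,mkvca] -> 10 lines: qxuh erym kvg mkvca ivt ktvu ccz wmfb sjpc xpuup
Hunk 2: at line 1 remove [kvg,mkvca] add [njv,ngmr,nplj] -> 11 lines: qxuh erym njv ngmr nplj ivt ktvu ccz wmfb sjpc xpuup
Hunk 3: at line 2 remove [njv,ngmr] add [xhbv,kmjy] -> 11 lines: qxuh erym xhbv kmjy nplj ivt ktvu ccz wmfb sjpc xpuup
Hunk 4: at line 5 remove [ivt,ktvu,ccz] add [qxuna,ayc,beb] -> 11 lines: qxuh erym xhbv kmjy nplj qxuna ayc beb wmfb sjpc xpuup
Hunk 5: at line 1 remove [xhbv,kmjy,nplj] add [oxtuh,ima] -> 10 lines: qxuh erym oxtuh ima qxuna ayc beb wmfb sjpc xpuup
Final line 5: qxuna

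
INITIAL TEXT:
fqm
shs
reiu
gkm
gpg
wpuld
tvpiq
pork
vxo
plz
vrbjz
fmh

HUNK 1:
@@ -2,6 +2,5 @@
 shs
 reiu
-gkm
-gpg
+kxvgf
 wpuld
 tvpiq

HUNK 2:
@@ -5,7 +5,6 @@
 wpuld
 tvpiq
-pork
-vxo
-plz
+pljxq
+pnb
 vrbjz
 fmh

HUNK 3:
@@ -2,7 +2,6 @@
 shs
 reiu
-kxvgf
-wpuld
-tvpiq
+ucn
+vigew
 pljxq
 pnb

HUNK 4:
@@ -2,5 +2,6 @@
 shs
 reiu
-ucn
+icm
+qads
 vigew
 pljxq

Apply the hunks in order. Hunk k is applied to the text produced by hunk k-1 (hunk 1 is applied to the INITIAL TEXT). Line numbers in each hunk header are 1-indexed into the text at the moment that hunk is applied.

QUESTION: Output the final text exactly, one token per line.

Hunk 1: at line 2 remove [gkm,gpg] add [kxvgf] -> 11 lines: fqm shs reiu kxvgf wpuld tvpiq pork vxo plz vrbjz fmh
Hunk 2: at line 5 remove [pork,vxo,plz] add [pljxq,pnb] -> 10 lines: fqm shs reiu kxvgf wpuld tvpiq pljxq pnb vrbjz fmh
Hunk 3: at line 2 remove [kxvgf,wpuld,tvpiq] add [ucn,vigew] -> 9 lines: fqm shs reiu ucn vigew pljxq pnb vrbjz fmh
Hunk 4: at line 2 remove [ucn] add [icm,qads] -> 10 lines: fqm shs reiu icm qads vigew pljxq pnb vrbjz fmh

Answer: fqm
shs
reiu
icm
qads
vigew
pljxq
pnb
vrbjz
fmh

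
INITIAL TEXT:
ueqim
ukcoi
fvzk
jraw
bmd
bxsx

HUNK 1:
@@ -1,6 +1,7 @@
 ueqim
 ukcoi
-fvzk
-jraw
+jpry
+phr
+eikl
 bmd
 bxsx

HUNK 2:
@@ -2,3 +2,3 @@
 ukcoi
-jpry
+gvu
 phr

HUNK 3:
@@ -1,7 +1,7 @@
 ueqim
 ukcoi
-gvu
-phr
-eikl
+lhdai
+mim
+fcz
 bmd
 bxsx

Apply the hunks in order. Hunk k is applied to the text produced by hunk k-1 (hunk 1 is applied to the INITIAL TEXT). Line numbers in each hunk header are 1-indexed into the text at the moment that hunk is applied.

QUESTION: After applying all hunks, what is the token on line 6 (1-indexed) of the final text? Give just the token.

Hunk 1: at line 1 remove [fvzk,jraw] add [jpry,phr,eikl] -> 7 lines: ueqim ukcoi jpry phr eikl bmd bxsx
Hunk 2: at line 2 remove [jpry] add [gvu] -> 7 lines: ueqim ukcoi gvu phr eikl bmd bxsx
Hunk 3: at line 1 remove [gvu,phr,eikl] add [lhdai,mim,fcz] -> 7 lines: ueqim ukcoi lhdai mim fcz bmd bxsx
Final line 6: bmd

Answer: bmd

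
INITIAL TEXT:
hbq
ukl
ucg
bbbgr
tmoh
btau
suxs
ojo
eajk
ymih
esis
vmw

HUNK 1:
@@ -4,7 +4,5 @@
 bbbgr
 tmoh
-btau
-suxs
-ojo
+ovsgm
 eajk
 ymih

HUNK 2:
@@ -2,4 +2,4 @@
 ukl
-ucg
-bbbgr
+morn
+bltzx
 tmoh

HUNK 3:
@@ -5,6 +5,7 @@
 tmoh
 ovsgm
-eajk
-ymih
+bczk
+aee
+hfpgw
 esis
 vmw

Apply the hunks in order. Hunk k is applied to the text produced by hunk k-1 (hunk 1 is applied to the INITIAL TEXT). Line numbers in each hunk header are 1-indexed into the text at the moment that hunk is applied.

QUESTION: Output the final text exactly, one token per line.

Hunk 1: at line 4 remove [btau,suxs,ojo] add [ovsgm] -> 10 lines: hbq ukl ucg bbbgr tmoh ovsgm eajk ymih esis vmw
Hunk 2: at line 2 remove [ucg,bbbgr] add [morn,bltzx] -> 10 lines: hbq ukl morn bltzx tmoh ovsgm eajk ymih esis vmw
Hunk 3: at line 5 remove [eajk,ymih] add [bczk,aee,hfpgw] -> 11 lines: hbq ukl morn bltzx tmoh ovsgm bczk aee hfpgw esis vmw

Answer: hbq
ukl
morn
bltzx
tmoh
ovsgm
bczk
aee
hfpgw
esis
vmw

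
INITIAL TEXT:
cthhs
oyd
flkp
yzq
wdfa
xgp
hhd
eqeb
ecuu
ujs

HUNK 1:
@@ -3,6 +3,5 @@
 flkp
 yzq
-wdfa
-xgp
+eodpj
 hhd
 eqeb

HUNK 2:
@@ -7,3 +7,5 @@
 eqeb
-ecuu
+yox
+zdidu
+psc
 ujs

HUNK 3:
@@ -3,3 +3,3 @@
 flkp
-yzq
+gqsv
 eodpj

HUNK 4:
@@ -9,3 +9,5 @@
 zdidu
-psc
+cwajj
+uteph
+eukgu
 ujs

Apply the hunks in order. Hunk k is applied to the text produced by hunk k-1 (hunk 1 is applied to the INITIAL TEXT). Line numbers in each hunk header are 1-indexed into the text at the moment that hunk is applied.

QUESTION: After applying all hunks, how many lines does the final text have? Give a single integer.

Hunk 1: at line 3 remove [wdfa,xgp] add [eodpj] -> 9 lines: cthhs oyd flkp yzq eodpj hhd eqeb ecuu ujs
Hunk 2: at line 7 remove [ecuu] add [yox,zdidu,psc] -> 11 lines: cthhs oyd flkp yzq eodpj hhd eqeb yox zdidu psc ujs
Hunk 3: at line 3 remove [yzq] add [gqsv] -> 11 lines: cthhs oyd flkp gqsv eodpj hhd eqeb yox zdidu psc ujs
Hunk 4: at line 9 remove [psc] add [cwajj,uteph,eukgu] -> 13 lines: cthhs oyd flkp gqsv eodpj hhd eqeb yox zdidu cwajj uteph eukgu ujs
Final line count: 13

Answer: 13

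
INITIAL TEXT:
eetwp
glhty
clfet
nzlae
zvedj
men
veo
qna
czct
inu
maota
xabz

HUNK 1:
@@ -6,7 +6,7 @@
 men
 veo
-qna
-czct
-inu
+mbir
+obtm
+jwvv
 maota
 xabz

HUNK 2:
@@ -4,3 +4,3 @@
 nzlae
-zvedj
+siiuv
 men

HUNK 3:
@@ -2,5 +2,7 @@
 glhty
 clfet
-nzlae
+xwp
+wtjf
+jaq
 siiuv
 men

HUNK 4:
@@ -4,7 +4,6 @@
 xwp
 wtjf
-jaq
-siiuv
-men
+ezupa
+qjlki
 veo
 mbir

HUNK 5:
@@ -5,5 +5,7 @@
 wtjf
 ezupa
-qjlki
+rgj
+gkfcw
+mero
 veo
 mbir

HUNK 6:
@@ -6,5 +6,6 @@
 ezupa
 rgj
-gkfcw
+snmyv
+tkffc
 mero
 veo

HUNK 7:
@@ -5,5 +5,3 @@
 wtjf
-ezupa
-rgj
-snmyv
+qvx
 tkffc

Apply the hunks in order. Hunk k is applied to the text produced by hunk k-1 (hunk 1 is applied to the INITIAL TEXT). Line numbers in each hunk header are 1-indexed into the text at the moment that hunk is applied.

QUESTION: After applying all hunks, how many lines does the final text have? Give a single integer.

Hunk 1: at line 6 remove [qna,czct,inu] add [mbir,obtm,jwvv] -> 12 lines: eetwp glhty clfet nzlae zvedj men veo mbir obtm jwvv maota xabz
Hunk 2: at line 4 remove [zvedj] add [siiuv] -> 12 lines: eetwp glhty clfet nzlae siiuv men veo mbir obtm jwvv maota xabz
Hunk 3: at line 2 remove [nzlae] add [xwp,wtjf,jaq] -> 14 lines: eetwp glhty clfet xwp wtjf jaq siiuv men veo mbir obtm jwvv maota xabz
Hunk 4: at line 4 remove [jaq,siiuv,men] add [ezupa,qjlki] -> 13 lines: eetwp glhty clfet xwp wtjf ezupa qjlki veo mbir obtm jwvv maota xabz
Hunk 5: at line 5 remove [qjlki] add [rgj,gkfcw,mero] -> 15 lines: eetwp glhty clfet xwp wtjf ezupa rgj gkfcw mero veo mbir obtm jwvv maota xabz
Hunk 6: at line 6 remove [gkfcw] add [snmyv,tkffc] -> 16 lines: eetwp glhty clfet xwp wtjf ezupa rgj snmyv tkffc mero veo mbir obtm jwvv maota xabz
Hunk 7: at line 5 remove [ezupa,rgj,snmyv] add [qvx] -> 14 lines: eetwp glhty clfet xwp wtjf qvx tkffc mero veo mbir obtm jwvv maota xabz
Final line count: 14

Answer: 14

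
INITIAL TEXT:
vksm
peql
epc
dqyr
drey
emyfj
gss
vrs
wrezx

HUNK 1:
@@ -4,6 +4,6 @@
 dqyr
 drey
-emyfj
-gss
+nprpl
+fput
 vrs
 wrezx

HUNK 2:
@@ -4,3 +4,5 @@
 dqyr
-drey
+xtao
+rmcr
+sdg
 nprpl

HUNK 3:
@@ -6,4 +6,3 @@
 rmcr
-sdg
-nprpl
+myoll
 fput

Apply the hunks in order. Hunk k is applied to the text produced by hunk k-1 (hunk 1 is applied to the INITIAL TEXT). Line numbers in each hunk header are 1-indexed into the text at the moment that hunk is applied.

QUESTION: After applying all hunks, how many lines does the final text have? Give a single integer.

Answer: 10

Derivation:
Hunk 1: at line 4 remove [emyfj,gss] add [nprpl,fput] -> 9 lines: vksm peql epc dqyr drey nprpl fput vrs wrezx
Hunk 2: at line 4 remove [drey] add [xtao,rmcr,sdg] -> 11 lines: vksm peql epc dqyr xtao rmcr sdg nprpl fput vrs wrezx
Hunk 3: at line 6 remove [sdg,nprpl] add [myoll] -> 10 lines: vksm peql epc dqyr xtao rmcr myoll fput vrs wrezx
Final line count: 10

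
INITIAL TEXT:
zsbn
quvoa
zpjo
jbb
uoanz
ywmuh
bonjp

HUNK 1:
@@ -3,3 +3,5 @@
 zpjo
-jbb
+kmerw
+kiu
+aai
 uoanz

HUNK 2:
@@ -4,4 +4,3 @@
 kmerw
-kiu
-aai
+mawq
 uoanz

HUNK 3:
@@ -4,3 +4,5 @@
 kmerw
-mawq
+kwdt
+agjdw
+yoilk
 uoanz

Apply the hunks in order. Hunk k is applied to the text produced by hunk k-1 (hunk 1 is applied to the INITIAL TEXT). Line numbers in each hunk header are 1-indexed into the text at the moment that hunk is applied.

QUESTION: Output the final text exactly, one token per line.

Answer: zsbn
quvoa
zpjo
kmerw
kwdt
agjdw
yoilk
uoanz
ywmuh
bonjp

Derivation:
Hunk 1: at line 3 remove [jbb] add [kmerw,kiu,aai] -> 9 lines: zsbn quvoa zpjo kmerw kiu aai uoanz ywmuh bonjp
Hunk 2: at line 4 remove [kiu,aai] add [mawq] -> 8 lines: zsbn quvoa zpjo kmerw mawq uoanz ywmuh bonjp
Hunk 3: at line 4 remove [mawq] add [kwdt,agjdw,yoilk] -> 10 lines: zsbn quvoa zpjo kmerw kwdt agjdw yoilk uoanz ywmuh bonjp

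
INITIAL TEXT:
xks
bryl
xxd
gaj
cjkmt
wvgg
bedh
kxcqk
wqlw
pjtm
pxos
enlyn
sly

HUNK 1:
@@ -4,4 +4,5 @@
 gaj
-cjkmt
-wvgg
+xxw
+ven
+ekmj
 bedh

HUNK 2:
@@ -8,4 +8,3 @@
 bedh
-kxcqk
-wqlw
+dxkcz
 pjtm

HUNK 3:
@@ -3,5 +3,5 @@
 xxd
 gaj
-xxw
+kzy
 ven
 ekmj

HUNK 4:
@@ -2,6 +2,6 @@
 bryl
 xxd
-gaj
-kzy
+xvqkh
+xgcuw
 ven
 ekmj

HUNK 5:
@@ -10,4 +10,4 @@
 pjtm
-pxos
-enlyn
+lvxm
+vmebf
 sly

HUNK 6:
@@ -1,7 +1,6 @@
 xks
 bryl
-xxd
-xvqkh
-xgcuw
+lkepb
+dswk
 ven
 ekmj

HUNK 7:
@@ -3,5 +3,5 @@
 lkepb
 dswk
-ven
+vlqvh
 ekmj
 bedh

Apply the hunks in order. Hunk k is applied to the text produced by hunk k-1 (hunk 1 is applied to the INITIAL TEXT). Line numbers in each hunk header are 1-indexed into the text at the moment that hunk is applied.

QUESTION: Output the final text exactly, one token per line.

Hunk 1: at line 4 remove [cjkmt,wvgg] add [xxw,ven,ekmj] -> 14 lines: xks bryl xxd gaj xxw ven ekmj bedh kxcqk wqlw pjtm pxos enlyn sly
Hunk 2: at line 8 remove [kxcqk,wqlw] add [dxkcz] -> 13 lines: xks bryl xxd gaj xxw ven ekmj bedh dxkcz pjtm pxos enlyn sly
Hunk 3: at line 3 remove [xxw] add [kzy] -> 13 lines: xks bryl xxd gaj kzy ven ekmj bedh dxkcz pjtm pxos enlyn sly
Hunk 4: at line 2 remove [gaj,kzy] add [xvqkh,xgcuw] -> 13 lines: xks bryl xxd xvqkh xgcuw ven ekmj bedh dxkcz pjtm pxos enlyn sly
Hunk 5: at line 10 remove [pxos,enlyn] add [lvxm,vmebf] -> 13 lines: xks bryl xxd xvqkh xgcuw ven ekmj bedh dxkcz pjtm lvxm vmebf sly
Hunk 6: at line 1 remove [xxd,xvqkh,xgcuw] add [lkepb,dswk] -> 12 lines: xks bryl lkepb dswk ven ekmj bedh dxkcz pjtm lvxm vmebf sly
Hunk 7: at line 3 remove [ven] add [vlqvh] -> 12 lines: xks bryl lkepb dswk vlqvh ekmj bedh dxkcz pjtm lvxm vmebf sly

Answer: xks
bryl
lkepb
dswk
vlqvh
ekmj
bedh
dxkcz
pjtm
lvxm
vmebf
sly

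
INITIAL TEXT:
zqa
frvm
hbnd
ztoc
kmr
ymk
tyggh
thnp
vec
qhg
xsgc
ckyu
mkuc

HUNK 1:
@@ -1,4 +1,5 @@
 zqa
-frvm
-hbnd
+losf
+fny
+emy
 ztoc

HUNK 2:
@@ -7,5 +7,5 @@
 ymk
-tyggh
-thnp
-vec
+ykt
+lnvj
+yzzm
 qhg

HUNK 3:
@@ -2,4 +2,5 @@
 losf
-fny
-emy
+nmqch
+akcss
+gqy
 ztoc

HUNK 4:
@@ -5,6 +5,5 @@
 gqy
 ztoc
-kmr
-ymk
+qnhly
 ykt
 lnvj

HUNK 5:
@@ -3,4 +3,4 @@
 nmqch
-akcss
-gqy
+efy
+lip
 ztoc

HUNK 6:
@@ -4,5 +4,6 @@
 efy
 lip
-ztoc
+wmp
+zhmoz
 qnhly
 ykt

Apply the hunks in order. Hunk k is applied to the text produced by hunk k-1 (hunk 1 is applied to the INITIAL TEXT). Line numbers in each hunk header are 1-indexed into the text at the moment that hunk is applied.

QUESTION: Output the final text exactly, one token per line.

Answer: zqa
losf
nmqch
efy
lip
wmp
zhmoz
qnhly
ykt
lnvj
yzzm
qhg
xsgc
ckyu
mkuc

Derivation:
Hunk 1: at line 1 remove [frvm,hbnd] add [losf,fny,emy] -> 14 lines: zqa losf fny emy ztoc kmr ymk tyggh thnp vec qhg xsgc ckyu mkuc
Hunk 2: at line 7 remove [tyggh,thnp,vec] add [ykt,lnvj,yzzm] -> 14 lines: zqa losf fny emy ztoc kmr ymk ykt lnvj yzzm qhg xsgc ckyu mkuc
Hunk 3: at line 2 remove [fny,emy] add [nmqch,akcss,gqy] -> 15 lines: zqa losf nmqch akcss gqy ztoc kmr ymk ykt lnvj yzzm qhg xsgc ckyu mkuc
Hunk 4: at line 5 remove [kmr,ymk] add [qnhly] -> 14 lines: zqa losf nmqch akcss gqy ztoc qnhly ykt lnvj yzzm qhg xsgc ckyu mkuc
Hunk 5: at line 3 remove [akcss,gqy] add [efy,lip] -> 14 lines: zqa losf nmqch efy lip ztoc qnhly ykt lnvj yzzm qhg xsgc ckyu mkuc
Hunk 6: at line 4 remove [ztoc] add [wmp,zhmoz] -> 15 lines: zqa losf nmqch efy lip wmp zhmoz qnhly ykt lnvj yzzm qhg xsgc ckyu mkuc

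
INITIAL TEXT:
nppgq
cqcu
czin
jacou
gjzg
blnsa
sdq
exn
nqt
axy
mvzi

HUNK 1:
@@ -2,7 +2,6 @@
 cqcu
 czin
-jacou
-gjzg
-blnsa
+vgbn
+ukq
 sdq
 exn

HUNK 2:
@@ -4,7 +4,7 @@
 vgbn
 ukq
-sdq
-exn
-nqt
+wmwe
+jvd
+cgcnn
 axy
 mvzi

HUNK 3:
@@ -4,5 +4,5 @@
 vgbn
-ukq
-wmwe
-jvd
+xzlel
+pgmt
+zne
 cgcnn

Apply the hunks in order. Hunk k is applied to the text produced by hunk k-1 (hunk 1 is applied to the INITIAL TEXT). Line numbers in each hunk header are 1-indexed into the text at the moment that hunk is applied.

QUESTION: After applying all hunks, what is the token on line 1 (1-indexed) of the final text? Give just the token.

Hunk 1: at line 2 remove [jacou,gjzg,blnsa] add [vgbn,ukq] -> 10 lines: nppgq cqcu czin vgbn ukq sdq exn nqt axy mvzi
Hunk 2: at line 4 remove [sdq,exn,nqt] add [wmwe,jvd,cgcnn] -> 10 lines: nppgq cqcu czin vgbn ukq wmwe jvd cgcnn axy mvzi
Hunk 3: at line 4 remove [ukq,wmwe,jvd] add [xzlel,pgmt,zne] -> 10 lines: nppgq cqcu czin vgbn xzlel pgmt zne cgcnn axy mvzi
Final line 1: nppgq

Answer: nppgq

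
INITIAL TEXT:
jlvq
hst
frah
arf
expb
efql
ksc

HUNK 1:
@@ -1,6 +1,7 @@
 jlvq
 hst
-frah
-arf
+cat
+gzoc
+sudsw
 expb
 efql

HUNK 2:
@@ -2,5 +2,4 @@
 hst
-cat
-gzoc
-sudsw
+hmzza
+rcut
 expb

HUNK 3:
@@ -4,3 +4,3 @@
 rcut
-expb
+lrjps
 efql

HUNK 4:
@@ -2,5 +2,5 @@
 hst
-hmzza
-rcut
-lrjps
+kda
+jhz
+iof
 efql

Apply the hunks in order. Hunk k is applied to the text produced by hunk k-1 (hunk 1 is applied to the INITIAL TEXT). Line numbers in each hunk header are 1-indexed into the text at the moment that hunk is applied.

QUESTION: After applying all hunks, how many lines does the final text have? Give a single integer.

Answer: 7

Derivation:
Hunk 1: at line 1 remove [frah,arf] add [cat,gzoc,sudsw] -> 8 lines: jlvq hst cat gzoc sudsw expb efql ksc
Hunk 2: at line 2 remove [cat,gzoc,sudsw] add [hmzza,rcut] -> 7 lines: jlvq hst hmzza rcut expb efql ksc
Hunk 3: at line 4 remove [expb] add [lrjps] -> 7 lines: jlvq hst hmzza rcut lrjps efql ksc
Hunk 4: at line 2 remove [hmzza,rcut,lrjps] add [kda,jhz,iof] -> 7 lines: jlvq hst kda jhz iof efql ksc
Final line count: 7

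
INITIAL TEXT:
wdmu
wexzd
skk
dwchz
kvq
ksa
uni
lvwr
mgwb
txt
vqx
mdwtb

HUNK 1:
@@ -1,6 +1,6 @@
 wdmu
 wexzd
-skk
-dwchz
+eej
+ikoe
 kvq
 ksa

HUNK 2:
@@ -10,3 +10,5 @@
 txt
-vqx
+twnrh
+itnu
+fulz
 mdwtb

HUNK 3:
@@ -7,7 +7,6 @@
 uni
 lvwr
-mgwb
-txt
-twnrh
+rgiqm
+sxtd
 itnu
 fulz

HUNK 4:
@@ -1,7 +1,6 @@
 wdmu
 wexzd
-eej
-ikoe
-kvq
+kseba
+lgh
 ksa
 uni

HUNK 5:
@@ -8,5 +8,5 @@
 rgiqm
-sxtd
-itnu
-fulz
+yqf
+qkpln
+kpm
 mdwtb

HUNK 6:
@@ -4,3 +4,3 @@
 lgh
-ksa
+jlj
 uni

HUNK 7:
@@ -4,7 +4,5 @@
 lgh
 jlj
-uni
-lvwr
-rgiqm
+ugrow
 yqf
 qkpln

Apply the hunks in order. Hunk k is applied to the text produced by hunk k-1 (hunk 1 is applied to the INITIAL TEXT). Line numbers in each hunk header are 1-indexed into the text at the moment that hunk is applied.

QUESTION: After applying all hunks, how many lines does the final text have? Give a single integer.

Answer: 10

Derivation:
Hunk 1: at line 1 remove [skk,dwchz] add [eej,ikoe] -> 12 lines: wdmu wexzd eej ikoe kvq ksa uni lvwr mgwb txt vqx mdwtb
Hunk 2: at line 10 remove [vqx] add [twnrh,itnu,fulz] -> 14 lines: wdmu wexzd eej ikoe kvq ksa uni lvwr mgwb txt twnrh itnu fulz mdwtb
Hunk 3: at line 7 remove [mgwb,txt,twnrh] add [rgiqm,sxtd] -> 13 lines: wdmu wexzd eej ikoe kvq ksa uni lvwr rgiqm sxtd itnu fulz mdwtb
Hunk 4: at line 1 remove [eej,ikoe,kvq] add [kseba,lgh] -> 12 lines: wdmu wexzd kseba lgh ksa uni lvwr rgiqm sxtd itnu fulz mdwtb
Hunk 5: at line 8 remove [sxtd,itnu,fulz] add [yqf,qkpln,kpm] -> 12 lines: wdmu wexzd kseba lgh ksa uni lvwr rgiqm yqf qkpln kpm mdwtb
Hunk 6: at line 4 remove [ksa] add [jlj] -> 12 lines: wdmu wexzd kseba lgh jlj uni lvwr rgiqm yqf qkpln kpm mdwtb
Hunk 7: at line 4 remove [uni,lvwr,rgiqm] add [ugrow] -> 10 lines: wdmu wexzd kseba lgh jlj ugrow yqf qkpln kpm mdwtb
Final line count: 10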